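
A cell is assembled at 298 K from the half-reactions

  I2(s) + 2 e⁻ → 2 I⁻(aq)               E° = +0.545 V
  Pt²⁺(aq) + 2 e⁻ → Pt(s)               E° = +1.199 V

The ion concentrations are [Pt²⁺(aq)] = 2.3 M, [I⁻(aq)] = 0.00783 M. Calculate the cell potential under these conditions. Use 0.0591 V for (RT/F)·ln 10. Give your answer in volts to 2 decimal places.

Pt²⁺/Pt is reduced (cathode, E° = +1.199 V) and I₂/I⁻ is oxidized (anode).
E°cell = +1.199 − (+0.545) = +0.654 V, with n = 2 electrons transferred.
Balancing gives Pt²⁺(aq) + 2 I⁻(aq) → Pt(s) + I2(s); hence Q = 1 / ([Pt²⁺(aq)]·[I⁻(aq)]^2) = 7.09×10^3 (log Q = 3.851).
Applying E = E° − (RT ln10/nF)·log Q gives +0.654 − (0.0591/2)(3.851) = +0.54 V.

+0.54 V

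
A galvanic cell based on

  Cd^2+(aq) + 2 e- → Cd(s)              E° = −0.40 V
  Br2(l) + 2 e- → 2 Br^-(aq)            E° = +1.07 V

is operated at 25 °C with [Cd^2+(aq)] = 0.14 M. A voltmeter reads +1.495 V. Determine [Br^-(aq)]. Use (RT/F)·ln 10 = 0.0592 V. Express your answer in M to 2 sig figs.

1.0 M

The Br₂/Br⁻ couple has the larger reduction potential, so it is the cathode: E°cell = +1.07 − (−0.40) = +1.47 V and n = 2.
From the Nernst equation, log Q = n(E° − E)/0.0592 = 2·(+1.47 − (+1.495))/0.0592 = −0.845.
For Br2(l) + Cd(s) → 2 Br^-(aq) + Cd^2+(aq), the reaction quotient is Q = [Br^-(aq)]^2·[Cd^2+(aq)].
Substituting the known concentrations and solving, log [Br^-(aq)] = 0.004 and [Br^-(aq)] = 1.0 M.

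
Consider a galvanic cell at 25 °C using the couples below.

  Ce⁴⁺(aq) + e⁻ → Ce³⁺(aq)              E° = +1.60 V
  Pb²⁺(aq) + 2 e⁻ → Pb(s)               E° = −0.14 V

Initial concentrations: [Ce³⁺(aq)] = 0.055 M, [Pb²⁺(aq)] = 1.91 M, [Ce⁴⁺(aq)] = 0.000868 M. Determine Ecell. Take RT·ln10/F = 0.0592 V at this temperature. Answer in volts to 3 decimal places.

+1.625 V

The Ce⁴⁺/Ce³⁺ couple has the more positive E°, so it is the cathode; Pb²⁺/Pb is the anode.
The standard potential is +1.60 − (−0.14) = +1.74 V and the balanced reaction transfers n = 2 electrons.
The balanced reaction is 2 Ce⁴⁺(aq) + Pb(s) → 2 Ce³⁺(aq) + Pb²⁺(aq), so Q = ([Ce³⁺(aq)]^2·[Pb²⁺(aq)]) / [Ce⁴⁺(aq)]^2 = 7.67×10^3 and log Q = 3.885.
Applying E = E° − (RT ln10/nF)·log Q gives +1.74 − (0.0592/2)(3.885) = +1.625 V.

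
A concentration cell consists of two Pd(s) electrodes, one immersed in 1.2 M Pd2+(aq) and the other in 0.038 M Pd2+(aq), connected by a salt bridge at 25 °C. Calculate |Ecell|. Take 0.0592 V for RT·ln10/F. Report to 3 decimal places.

0.044 V

For a concentration cell E°cell = 0, since both electrodes use the same couple.
The compartment with the higher Pd2+(aq) concentration (1.2 M) acts as the cathode; ions are reduced there and produced at the dilute (0.038 M) anode.
With n = 2, Ecell = −(0.0592/2)·log([dilute]/[conc]) = −(0.0592/2)·log(0.038/1.2) = +0.044 V.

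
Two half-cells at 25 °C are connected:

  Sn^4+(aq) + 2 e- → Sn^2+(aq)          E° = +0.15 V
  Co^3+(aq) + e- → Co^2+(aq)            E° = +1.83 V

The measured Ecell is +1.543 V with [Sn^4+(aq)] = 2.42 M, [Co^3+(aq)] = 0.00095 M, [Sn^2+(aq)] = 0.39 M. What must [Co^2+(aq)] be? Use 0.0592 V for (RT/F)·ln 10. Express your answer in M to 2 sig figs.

The Co³⁺/Co²⁺ couple has the larger reduction potential, so it is the cathode: E°cell = +1.83 − (+0.15) = +1.68 V and n = 2.
From the Nernst equation, log Q = n(E° − E)/0.0592 = 2·(+1.68 − (+1.543))/0.0592 = 4.628.
Balancing electrons gives 2 Co^3+(aq) + Sn^2+(aq) → 2 Co^2+(aq) + Sn^4+(aq); thus Q = ([Co^2+(aq)]^2·[Sn^4+(aq)]) / ([Co^3+(aq)]^2·[Sn^2+(aq)]).
Substituting the known concentrations and solving, log [Co^2+(aq)] = −1.105 and [Co^2+(aq)] = 0.079 M.

0.079 M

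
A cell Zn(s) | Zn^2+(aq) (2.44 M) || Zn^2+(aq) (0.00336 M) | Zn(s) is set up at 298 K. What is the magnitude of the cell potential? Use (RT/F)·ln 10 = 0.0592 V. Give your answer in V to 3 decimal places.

0.085 V

For a concentration cell E°cell = 0, since both electrodes use the same couple.
The compartment with the higher Zn^2+(aq) concentration (2.44 M) acts as the cathode; ions are reduced there and produced at the dilute (0.00336 M) anode.
With n = 2, Ecell = −(0.0592/2)·log([dilute]/[conc]) = −(0.0592/2)·log(0.00336/2.44) = +0.085 V.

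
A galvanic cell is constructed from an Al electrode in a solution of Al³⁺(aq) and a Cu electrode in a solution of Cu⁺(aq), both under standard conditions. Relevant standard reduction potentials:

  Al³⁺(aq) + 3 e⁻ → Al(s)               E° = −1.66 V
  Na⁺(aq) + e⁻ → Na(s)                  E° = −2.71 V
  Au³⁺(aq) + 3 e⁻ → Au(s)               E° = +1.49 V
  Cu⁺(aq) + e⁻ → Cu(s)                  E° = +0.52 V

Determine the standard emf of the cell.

The Cu⁺/Cu couple has the higher E°, so Cu ion is reduced (cathode) and Al is oxidized (anode).
E°cell = E°(cathode) − E°(anode) = +0.52 − (−1.66) = +2.18 V.

+2.18 V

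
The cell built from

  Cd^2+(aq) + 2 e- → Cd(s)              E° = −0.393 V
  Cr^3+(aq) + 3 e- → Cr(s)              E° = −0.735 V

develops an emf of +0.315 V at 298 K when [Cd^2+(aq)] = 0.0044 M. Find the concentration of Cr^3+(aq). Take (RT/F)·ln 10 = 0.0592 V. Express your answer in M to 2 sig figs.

0.0068 M

With Cd²⁺/Cd at the cathode and Cr³⁺/Cr at the anode, E°cell = −0.393 − (−0.735) = +0.342 V (n = 6).
Rearranging E = E° − (0.0592/n)·log Q gives log Q = 6(+0.342 − (+0.315))/0.0592 = 2.736.
The balanced reaction is 3 Cd^2+(aq) + 2 Cr(s) → 3 Cd(s) + 2 Cr^3+(aq), so Q = [Cr^3+(aq)]^2 / [Cd^2+(aq)]^3.
Solving for the unknown gives log [Cr^3+(aq)] = −2.167, so [Cr^3+(aq)] ≈ 0.0068 M.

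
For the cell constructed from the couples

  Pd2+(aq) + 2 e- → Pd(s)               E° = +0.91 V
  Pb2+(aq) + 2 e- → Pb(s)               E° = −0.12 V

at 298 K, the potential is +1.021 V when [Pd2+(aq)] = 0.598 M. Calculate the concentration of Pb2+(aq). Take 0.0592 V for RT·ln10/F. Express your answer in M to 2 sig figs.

The Pd²⁺/Pd couple has the larger reduction potential, so it is the cathode: E°cell = +0.91 − (−0.12) = +1.03 V and n = 2.
From the Nernst equation, log Q = n(E° − E)/0.0592 = 2·(+1.03 − (+1.021))/0.0592 = 0.304.
Balancing electrons gives Pd2+(aq) + Pb(s) → Pd(s) + Pb2+(aq); thus Q = [Pb2+(aq)] / [Pd2+(aq)].
Substituting the known concentrations and solving, log [Pb2+(aq)] = 0.081 and [Pb2+(aq)] = 1.2 M.

1.2 M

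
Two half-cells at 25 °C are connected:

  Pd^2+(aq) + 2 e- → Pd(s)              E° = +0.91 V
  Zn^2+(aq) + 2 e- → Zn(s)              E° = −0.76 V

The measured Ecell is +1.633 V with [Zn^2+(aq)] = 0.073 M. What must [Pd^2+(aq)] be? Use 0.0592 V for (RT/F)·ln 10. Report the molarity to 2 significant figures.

0.0041 M

With Pd²⁺/Pd at the cathode and Zn²⁺/Zn at the anode, E°cell = +0.91 − (−0.76) = +1.67 V (n = 2).
Since E = E° − (0.0592/n)·log Q, log Q = n(E° − E)/0.0592 = 1.250.
The balanced reaction is Pd^2+(aq) + Zn(s) → Pd(s) + Zn^2+(aq), so Q = [Zn^2+(aq)] / [Pd^2+(aq)].
Substituting the known concentrations and solving, log [Pd^2+(aq)] = −2.387 and [Pd^2+(aq)] = 0.0041 M.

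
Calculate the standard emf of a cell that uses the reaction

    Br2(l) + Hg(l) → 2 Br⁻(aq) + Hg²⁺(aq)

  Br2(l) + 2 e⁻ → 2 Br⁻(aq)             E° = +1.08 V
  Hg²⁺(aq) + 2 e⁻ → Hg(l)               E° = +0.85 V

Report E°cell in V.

+0.23 V

Br2(l) gains electrons, so the Br₂/Br⁻ couple is the cathode; the Hg²⁺/Hg couple is the anode.
E°cell = E°(cathode) − E°(anode) = +1.08 − (+0.85) = +0.23 V.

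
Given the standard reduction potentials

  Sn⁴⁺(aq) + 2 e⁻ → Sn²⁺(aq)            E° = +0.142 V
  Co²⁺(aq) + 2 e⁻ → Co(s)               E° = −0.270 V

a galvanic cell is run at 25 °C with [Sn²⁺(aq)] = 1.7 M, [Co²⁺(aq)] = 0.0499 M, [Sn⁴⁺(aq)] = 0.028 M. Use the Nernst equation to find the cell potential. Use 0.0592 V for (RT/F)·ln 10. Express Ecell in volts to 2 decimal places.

Sn⁴⁺/Sn²⁺ is reduced (cathode, E° = +0.142 V) and Co²⁺/Co is oxidized (anode).
E°cell = E°cat − E°an = +0.142 − (−0.270) = +0.412 V; n = 2.
Balancing gives Sn⁴⁺(aq) + Co(s) → Sn²⁺(aq) + Co²⁺(aq); hence Q = ([Sn²⁺(aq)]·[Co²⁺(aq)]) / [Sn⁴⁺(aq)] = 3.03 (log Q = 0.481).
E = E° − (0.0592/n)·log Q = +0.412 − (0.0592/2)(0.481) = +0.40 V.

+0.40 V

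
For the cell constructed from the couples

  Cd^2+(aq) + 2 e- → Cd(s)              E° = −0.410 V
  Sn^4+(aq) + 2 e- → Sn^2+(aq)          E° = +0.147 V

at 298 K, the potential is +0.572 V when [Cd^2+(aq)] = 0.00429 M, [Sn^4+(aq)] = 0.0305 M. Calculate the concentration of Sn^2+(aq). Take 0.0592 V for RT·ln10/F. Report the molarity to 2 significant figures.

2.2 M

The Sn⁴⁺/Sn²⁺ couple has the larger reduction potential, so it is the cathode: E°cell = +0.147 − (−0.410) = +0.557 V and n = 2.
From the Nernst equation, log Q = n(E° − E)/0.0592 = 2·(+0.557 − (+0.572))/0.0592 = −0.507.
The balanced reaction is Sn^4+(aq) + Cd(s) → Sn^2+(aq) + Cd^2+(aq), so Q = ([Sn^2+(aq)]·[Cd^2+(aq)]) / [Sn^4+(aq)].
Solving for the unknown gives log [Sn^2+(aq)] = 0.345, so [Sn^2+(aq)] ≈ 2.2 M.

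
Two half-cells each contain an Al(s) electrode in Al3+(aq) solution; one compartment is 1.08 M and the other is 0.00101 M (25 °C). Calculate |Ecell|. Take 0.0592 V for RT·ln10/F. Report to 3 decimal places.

0.060 V

For a concentration cell E°cell = 0, since both electrodes use the same couple.
The compartment with the higher Al3+(aq) concentration (1.08 M) acts as the cathode; ions are reduced there and produced at the dilute (0.00101 M) anode.
With n = 3, Ecell = −(0.0592/3)·log([dilute]/[conc]) = −(0.0592/3)·log(0.00101/1.08) = +0.060 V.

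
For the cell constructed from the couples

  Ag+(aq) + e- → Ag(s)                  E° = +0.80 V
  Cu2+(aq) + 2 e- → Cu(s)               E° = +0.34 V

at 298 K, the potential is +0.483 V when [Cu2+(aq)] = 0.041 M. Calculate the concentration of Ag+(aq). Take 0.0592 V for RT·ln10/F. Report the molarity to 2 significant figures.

0.50 M

The Ag⁺/Ag couple has the larger reduction potential, so it is the cathode: E°cell = +0.80 − (+0.34) = +0.46 V and n = 2.
Since E = E° − (0.0592/n)·log Q, log Q = n(E° − E)/0.0592 = −0.777.
The balanced reaction is 2 Ag+(aq) + Cu(s) → 2 Ag(s) + Cu2+(aq), so Q = [Cu2+(aq)] / [Ag+(aq)]^2.
Substituting the known concentrations and solving, log [Ag+(aq)] = −0.305 and [Ag+(aq)] = 0.50 M.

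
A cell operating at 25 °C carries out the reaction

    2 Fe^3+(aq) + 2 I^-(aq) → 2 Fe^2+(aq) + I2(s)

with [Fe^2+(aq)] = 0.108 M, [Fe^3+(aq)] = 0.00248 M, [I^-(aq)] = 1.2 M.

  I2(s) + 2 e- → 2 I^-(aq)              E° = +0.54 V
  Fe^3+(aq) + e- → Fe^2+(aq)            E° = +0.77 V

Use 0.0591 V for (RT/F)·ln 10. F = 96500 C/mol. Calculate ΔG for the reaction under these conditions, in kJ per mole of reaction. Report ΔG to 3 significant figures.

−26.6 kJ/mol

With Fe³⁺/Fe²⁺ reduced at the cathode, E°cell = +0.77 − (+0.54) = +0.23 V and n = 2.
The reaction quotient is [Fe^2+(aq)]^2 / ([Fe^3+(aq)]^2·[I^-(aq)]^2) = 1.32×10^3; by Nernst, E = +0.23 − (0.0591/2)(3.120) = +0.1378 V.
Finally ΔG = −nFE = −(2)(96500 C/mol)(+0.1378 V) = −26.6 kJ/mol.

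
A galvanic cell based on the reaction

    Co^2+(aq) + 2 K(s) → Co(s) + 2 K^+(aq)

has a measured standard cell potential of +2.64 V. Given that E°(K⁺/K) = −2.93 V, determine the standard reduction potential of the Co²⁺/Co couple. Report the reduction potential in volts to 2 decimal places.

In the reaction as written the Co²⁺/Co couple is reduced (cathode) and K⁺/K is oxidized (anode), so E°cell = E°(Co²⁺/Co) − E°(K⁺/K).
E°(Co²⁺/Co) = E°cell + E°(anode) = +2.64 + (−2.93) = −0.29 V.

−0.29 V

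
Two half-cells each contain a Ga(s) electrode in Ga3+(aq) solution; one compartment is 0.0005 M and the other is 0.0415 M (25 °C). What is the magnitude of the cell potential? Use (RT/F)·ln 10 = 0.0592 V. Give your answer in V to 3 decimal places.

0.038 V

For a concentration cell E°cell = 0, since both electrodes use the same couple.
The compartment with the higher Ga3+(aq) concentration (0.0415 M) acts as the cathode; ions are reduced there and produced at the dilute (0.0005 M) anode.
With n = 3, Ecell = −(0.0592/3)·log([dilute]/[conc]) = −(0.0592/3)·log(0.0005/0.0415) = +0.038 V.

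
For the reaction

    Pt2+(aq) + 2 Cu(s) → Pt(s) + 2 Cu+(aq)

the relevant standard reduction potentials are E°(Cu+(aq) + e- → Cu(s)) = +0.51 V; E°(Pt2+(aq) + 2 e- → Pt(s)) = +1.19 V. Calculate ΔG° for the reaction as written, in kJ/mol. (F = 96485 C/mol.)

−131 kJ/mol

In the reaction as written Pt2+(aq) is reduced, so the Pt²⁺/Pt couple is the cathode and Cu⁺/Cu is the anode.
E°cell = +1.19 − (+0.51) = +0.68 V; balancing electrons gives n = 2.
ΔG° = −nFE°cell = −(2)(96485)(+0.68) J/mol = −131 kJ/mol.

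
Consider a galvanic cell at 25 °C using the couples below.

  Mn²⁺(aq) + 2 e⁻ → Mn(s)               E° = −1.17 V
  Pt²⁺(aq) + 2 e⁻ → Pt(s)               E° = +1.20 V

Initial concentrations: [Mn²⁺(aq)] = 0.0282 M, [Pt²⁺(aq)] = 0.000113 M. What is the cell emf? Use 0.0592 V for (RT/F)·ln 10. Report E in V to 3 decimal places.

+2.299 V

Since E°(Pt²⁺/Pt) > E°(Mn²⁺/Mn), Pt²⁺/Pt serves as the cathode.
E°cell = E°cat − E°an = +1.20 − (−1.17) = +2.37 V; n = 2.
The balanced reaction is Pt²⁺(aq) + Mn(s) → Pt(s) + Mn²⁺(aq), so Q = [Mn²⁺(aq)] / [Pt²⁺(aq)] = 250 and log Q = 2.397.
E = E° − (0.0592/n)·log Q = +2.37 − (0.0592/2)(2.397) = +2.299 V.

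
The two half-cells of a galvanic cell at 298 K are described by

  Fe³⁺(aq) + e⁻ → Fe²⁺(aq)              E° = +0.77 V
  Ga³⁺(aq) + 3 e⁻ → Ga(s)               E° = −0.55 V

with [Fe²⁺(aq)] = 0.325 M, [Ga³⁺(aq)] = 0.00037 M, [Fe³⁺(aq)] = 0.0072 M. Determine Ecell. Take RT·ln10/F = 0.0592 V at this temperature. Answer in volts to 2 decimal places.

+1.29 V

The Fe³⁺/Fe²⁺ couple has the more positive E°, so it is the cathode; Ga³⁺/Ga is the anode.
E°cell = E°cat − E°an = +0.77 − (−0.55) = +1.32 V; n = 3.
Balancing gives 3 Fe³⁺(aq) + Ga(s) → 3 Fe²⁺(aq) + Ga³⁺(aq); hence Q = ([Fe²⁺(aq)]^3·[Ga³⁺(aq)]) / [Fe³⁺(aq)]^3 = 34 (log Q = 1.532).
E = E° − (0.0592/n)·log Q = +1.32 − (0.0592/3)(1.532) = +1.29 V.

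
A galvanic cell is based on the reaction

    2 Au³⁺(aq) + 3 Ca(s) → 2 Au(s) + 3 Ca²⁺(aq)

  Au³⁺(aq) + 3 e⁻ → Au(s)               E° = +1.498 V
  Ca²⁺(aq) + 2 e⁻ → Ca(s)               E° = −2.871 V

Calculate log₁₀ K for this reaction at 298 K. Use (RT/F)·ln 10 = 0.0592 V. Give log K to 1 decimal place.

The Au³⁺/Au couple is reduced (cathode); E°cell = +1.498 − (−2.871) = +4.369 V with n = 6.
At equilibrium E = 0, so log K = nE°cell / 0.0592 = (6)(+4.369) / 0.0592 = 442.8.

log K = 442.8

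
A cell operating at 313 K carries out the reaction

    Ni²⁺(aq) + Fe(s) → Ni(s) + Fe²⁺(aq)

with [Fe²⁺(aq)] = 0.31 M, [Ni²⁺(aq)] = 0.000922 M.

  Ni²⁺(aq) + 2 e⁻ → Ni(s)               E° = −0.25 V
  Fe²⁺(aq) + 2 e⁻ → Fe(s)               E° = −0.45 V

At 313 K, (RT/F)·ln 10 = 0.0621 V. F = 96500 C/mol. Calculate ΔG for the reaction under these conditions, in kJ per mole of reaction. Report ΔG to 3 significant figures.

−23.4 kJ/mol

E°cell = −0.25 − (−0.45) = +0.20 V; the balanced reaction transfers n = 2 electrons.
The reaction quotient is [Fe²⁺(aq)] / [Ni²⁺(aq)] = 336; by Nernst, E = +0.20 − (0.0621/2)(2.527) = +0.1215 V.
Finally ΔG = −nFE = −(2)(96500 C/mol)(+0.1215 V) = −23.4 kJ/mol.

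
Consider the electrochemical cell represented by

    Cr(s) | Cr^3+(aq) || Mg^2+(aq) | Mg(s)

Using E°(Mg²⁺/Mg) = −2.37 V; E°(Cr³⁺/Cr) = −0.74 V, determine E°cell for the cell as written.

By convention the left-hand electrode in cell notation is the anode (oxidation) and the right-hand electrode is the cathode (reduction).
E°cell = E°(right) − E°(left) = −2.37 − (−0.74) = −1.63 V.
The negative sign shows that, as written, the cell would require an external voltage to drive the reaction.

−1.63 V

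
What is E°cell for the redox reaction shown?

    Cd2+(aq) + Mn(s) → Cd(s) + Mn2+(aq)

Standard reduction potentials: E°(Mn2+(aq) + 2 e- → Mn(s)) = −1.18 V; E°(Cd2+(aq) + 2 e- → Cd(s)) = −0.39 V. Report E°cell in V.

+0.79 V

Cd2+(aq) gains electrons, so the Cd²⁺/Cd couple is the cathode; the Mn²⁺/Mn couple is the anode.
E°cell = E°(cathode) − E°(anode) = −0.39 − (−1.18) = +0.79 V.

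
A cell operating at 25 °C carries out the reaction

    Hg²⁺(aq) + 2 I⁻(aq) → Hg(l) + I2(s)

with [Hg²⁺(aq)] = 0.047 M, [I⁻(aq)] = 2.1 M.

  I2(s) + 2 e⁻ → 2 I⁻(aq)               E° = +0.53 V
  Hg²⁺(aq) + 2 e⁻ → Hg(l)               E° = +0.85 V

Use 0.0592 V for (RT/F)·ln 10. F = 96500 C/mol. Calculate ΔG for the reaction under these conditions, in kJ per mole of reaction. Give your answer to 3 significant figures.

−57.9 kJ/mol

The standard cell potential is +0.85 − (+0.53) = +0.32 V, with n = 2 electrons in the balanced equation.
Here Q = 1 / ([Hg²⁺(aq)]·[I⁻(aq)]^2) = 4.82 (log Q = 0.683), giving E = +0.32 − (0.0592/2)·(0.683) = +0.2998 V.
Then ΔG = −nFE = −2 × 96500 × +0.2998 J/mol = −57.9 kJ/mol.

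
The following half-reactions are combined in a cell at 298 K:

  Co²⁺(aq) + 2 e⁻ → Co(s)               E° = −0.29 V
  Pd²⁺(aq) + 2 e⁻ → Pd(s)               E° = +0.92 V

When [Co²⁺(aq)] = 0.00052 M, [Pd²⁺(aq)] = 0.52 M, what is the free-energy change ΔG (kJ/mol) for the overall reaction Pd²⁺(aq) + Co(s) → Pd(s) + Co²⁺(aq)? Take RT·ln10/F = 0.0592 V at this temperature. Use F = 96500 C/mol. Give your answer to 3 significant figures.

−251 kJ/mol

The standard cell potential is +0.92 − (−0.29) = +1.21 V, with n = 2 electrons in the balanced equation.
The reaction quotient is [Co²⁺(aq)] / [Pd²⁺(aq)] = 0.001; by Nernst, E = +1.21 − (0.0592/2)(−3.000) = +1.2988 V.
Finally ΔG = −nFE = −(2)(96500 C/mol)(+1.2988 V) = −251 kJ/mol.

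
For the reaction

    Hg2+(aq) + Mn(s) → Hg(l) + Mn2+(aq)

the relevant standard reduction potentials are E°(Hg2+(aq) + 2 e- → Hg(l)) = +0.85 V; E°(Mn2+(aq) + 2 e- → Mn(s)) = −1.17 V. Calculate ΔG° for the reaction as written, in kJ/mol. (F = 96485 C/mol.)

In the reaction as written Hg2+(aq) is reduced, so the Hg²⁺/Hg couple is the cathode and Mn²⁺/Mn is the anode.
E°cell = +0.85 − (−1.17) = +2.02 V; balancing electrons gives n = 2.
ΔG° = −nFE°cell = −(2)(96485)(+2.02) J/mol = −390 kJ/mol.

−390 kJ/mol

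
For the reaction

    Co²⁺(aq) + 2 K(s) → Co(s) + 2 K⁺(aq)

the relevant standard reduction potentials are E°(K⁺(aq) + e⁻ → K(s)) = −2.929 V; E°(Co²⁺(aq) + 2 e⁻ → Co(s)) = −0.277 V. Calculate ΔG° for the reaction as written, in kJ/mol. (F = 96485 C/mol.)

In the reaction as written Co²⁺(aq) is reduced, so the Co²⁺/Co couple is the cathode and K⁺/K is the anode.
E°cell = −0.277 − (−2.929) = +2.652 V; balancing electrons gives n = 2.
ΔG° = −nFE°cell = −(2)(96485)(+2.652) J/mol = −512 kJ/mol.

−512 kJ/mol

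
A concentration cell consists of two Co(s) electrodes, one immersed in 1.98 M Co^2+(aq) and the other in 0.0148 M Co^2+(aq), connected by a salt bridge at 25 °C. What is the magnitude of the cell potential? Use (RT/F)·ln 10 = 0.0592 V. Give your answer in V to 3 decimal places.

For a concentration cell E°cell = 0, since both electrodes use the same couple.
The compartment with the higher Co^2+(aq) concentration (1.98 M) acts as the cathode; ions are reduced there and produced at the dilute (0.0148 M) anode.
With n = 2, Ecell = −(0.0592/2)·log([dilute]/[conc]) = −(0.0592/2)·log(0.0148/1.98) = +0.063 V.

0.063 V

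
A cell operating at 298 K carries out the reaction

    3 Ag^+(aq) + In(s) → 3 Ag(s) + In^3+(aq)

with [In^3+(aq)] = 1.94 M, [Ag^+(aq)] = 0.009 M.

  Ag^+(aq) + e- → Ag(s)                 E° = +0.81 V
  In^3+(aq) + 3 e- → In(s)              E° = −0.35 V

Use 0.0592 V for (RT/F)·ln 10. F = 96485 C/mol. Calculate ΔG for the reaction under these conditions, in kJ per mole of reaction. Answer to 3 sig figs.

−299 kJ/mol

The standard cell potential is +0.81 − (−0.35) = +1.16 V, with n = 3 electrons in the balanced equation.
Q = [In^3+(aq)] / [Ag^+(aq)]^3 = 2.66×10^6, so log Q = 6.425 and E = +1.16 − (0.0592/3)(6.425) = +1.0332 V.
Finally ΔG = −nFE = −(3)(96485 C/mol)(+1.0332 V) = −299 kJ/mol.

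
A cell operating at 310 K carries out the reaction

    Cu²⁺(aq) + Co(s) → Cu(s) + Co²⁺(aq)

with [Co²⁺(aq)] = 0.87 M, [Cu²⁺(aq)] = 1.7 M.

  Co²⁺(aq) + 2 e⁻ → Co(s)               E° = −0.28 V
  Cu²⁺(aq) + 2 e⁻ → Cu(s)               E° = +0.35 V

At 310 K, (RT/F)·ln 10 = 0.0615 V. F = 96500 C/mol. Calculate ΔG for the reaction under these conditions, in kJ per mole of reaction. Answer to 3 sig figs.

−123 kJ/mol

With Cu²⁺/Cu reduced at the cathode, E°cell = +0.35 − (−0.28) = +0.63 V and n = 2.
The reaction quotient is [Co²⁺(aq)] / [Cu²⁺(aq)] = 0.512; by Nernst, E = +0.63 − (0.0615/2)(−0.291) = +0.6389 V.
Then ΔG = −nFE = −2 × 96500 × +0.6389 J/mol = −123 kJ/mol.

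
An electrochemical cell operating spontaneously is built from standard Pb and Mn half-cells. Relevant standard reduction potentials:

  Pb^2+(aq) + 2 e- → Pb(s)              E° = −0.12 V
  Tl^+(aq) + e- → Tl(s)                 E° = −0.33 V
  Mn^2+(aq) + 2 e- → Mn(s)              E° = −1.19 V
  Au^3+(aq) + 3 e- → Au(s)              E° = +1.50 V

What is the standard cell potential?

+1.07 V

Of the two couples in this cell, the one with the more positive reduction potential is reduced at the cathode: here that is Pb²⁺/Pb (−0.12 V); Mn²⁺/Mn (−1.19 V) is the anode.
E°cell = E°(cathode) − E°(anode) = −0.12 − (−1.19) = +1.07 V.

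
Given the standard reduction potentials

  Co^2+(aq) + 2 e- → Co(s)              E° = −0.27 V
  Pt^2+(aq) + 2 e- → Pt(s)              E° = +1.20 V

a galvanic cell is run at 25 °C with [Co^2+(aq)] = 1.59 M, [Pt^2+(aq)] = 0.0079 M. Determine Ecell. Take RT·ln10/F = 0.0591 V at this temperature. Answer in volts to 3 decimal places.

Pt²⁺/Pt is reduced (cathode, E° = +1.20 V) and Co²⁺/Co is oxidized (anode).
E°cell = +1.20 − (−0.27) = +1.47 V, with n = 2 electrons transferred.
For the overall reaction Pt^2+(aq) + Co(s) → Pt(s) + Co^2+(aq), Q = [Co^2+(aq)] / [Pt^2+(aq)] = 201, giving log Q = 2.304.
By the Nernst equation, E = +1.47 − (0.0591/2)·(2.304) = +1.402 V.

+1.402 V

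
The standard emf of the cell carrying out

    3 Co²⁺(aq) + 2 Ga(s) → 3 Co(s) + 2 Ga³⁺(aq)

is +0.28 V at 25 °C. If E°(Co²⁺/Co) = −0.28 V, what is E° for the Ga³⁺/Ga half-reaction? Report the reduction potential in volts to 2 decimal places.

In the reaction as written the Co²⁺/Co couple is reduced (cathode) and Ga³⁺/Ga is oxidized (anode), so E°cell = E°(Co²⁺/Co) − E°(Ga³⁺/Ga).
E°(Ga³⁺/Ga) = E°(cathode) − E°cell = −0.28 − (+0.28) = −0.56 V.

−0.56 V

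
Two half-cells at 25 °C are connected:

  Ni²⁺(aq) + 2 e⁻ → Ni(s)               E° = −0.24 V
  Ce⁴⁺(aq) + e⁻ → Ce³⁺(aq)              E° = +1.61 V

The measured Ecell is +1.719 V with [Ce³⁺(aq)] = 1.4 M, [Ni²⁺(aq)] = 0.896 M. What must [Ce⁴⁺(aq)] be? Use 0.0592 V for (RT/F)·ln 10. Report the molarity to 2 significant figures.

0.0081 M

The Ce⁴⁺/Ce³⁺ couple has the larger reduction potential, so it is the cathode: E°cell = +1.61 − (−0.24) = +1.85 V and n = 2.
Since E = E° − (0.0592/n)·log Q, log Q = n(E° − E)/0.0592 = 4.426.
Balancing electrons gives 2 Ce⁴⁺(aq) + Ni(s) → 2 Ce³⁺(aq) + Ni²⁺(aq); thus Q = ([Ce³⁺(aq)]^2·[Ni²⁺(aq)]) / [Ce⁴⁺(aq)]^2.
Solving for the unknown gives log [Ce⁴⁺(aq)] = −2.091, so [Ce⁴⁺(aq)] ≈ 0.0081 M.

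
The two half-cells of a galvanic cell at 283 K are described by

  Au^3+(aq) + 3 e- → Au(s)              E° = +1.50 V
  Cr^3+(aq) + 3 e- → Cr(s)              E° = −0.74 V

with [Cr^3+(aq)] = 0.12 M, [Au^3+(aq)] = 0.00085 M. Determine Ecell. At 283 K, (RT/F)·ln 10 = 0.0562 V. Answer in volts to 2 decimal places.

Since E°(Au³⁺/Au) > E°(Cr³⁺/Cr), Au³⁺/Au serves as the cathode.
The standard potential is +1.50 − (−0.74) = +2.24 V and the balanced reaction transfers n = 3 electrons.
Balancing gives Au^3+(aq) + Cr(s) → Au(s) + Cr^3+(aq); hence Q = [Cr^3+(aq)] / [Au^3+(aq)] = 141 (log Q = 2.150).
By the Nernst equation, E = +2.24 − (0.0562/3)·(2.150) = +2.20 V.

+2.20 V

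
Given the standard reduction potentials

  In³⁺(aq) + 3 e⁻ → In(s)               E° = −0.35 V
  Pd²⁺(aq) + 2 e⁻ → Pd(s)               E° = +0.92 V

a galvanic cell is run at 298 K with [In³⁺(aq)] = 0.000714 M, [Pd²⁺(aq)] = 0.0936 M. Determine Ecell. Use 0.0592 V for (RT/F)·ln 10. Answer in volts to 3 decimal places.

Since E°(Pd²⁺/Pd) > E°(In³⁺/In), Pd²⁺/Pd serves as the cathode.
E°cell = +0.92 − (−0.35) = +1.27 V, with n = 6 electrons transferred.
Balancing gives 3 Pd²⁺(aq) + 2 In(s) → 3 Pd(s) + 2 In³⁺(aq); hence Q = [In³⁺(aq)]^2 / [Pd²⁺(aq)]^3 = 0.000622 (log Q = −3.206).
By the Nernst equation, E = +1.27 − (0.0592/6)·(−3.206) = +1.302 V.

+1.302 V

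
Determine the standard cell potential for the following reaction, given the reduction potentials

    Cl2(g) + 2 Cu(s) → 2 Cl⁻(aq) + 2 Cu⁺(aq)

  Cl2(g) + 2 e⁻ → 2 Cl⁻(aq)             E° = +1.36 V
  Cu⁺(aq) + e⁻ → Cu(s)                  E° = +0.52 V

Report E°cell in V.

+0.84 V

In the reaction as written, Cl2(g) is reduced (cathode) and Cu⁺(aq) is produced by oxidation at the anode.
E°cell = E°(cathode) − E°(anode) = +1.36 − (+0.52) = +0.84 V.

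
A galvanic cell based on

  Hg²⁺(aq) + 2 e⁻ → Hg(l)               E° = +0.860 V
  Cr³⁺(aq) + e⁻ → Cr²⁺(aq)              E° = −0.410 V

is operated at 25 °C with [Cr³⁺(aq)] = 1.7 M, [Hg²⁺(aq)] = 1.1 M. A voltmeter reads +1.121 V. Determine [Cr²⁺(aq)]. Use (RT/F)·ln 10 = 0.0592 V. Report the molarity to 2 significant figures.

0.0049 M

The Hg²⁺/Hg couple has the larger reduction potential, so it is the cathode: E°cell = +0.860 − (−0.410) = +1.270 V and n = 2.
Since E = E° − (0.0592/n)·log Q, log Q = n(E° − E)/0.0592 = 5.034.
For Hg²⁺(aq) + 2 Cr²⁺(aq) → Hg(l) + 2 Cr³⁺(aq), the reaction quotient is Q = [Cr³⁺(aq)]^2 / ([Hg²⁺(aq)]·[Cr²⁺(aq)]^2).
Substituting the known concentrations and solving, log [Cr²⁺(aq)] = −2.307 and [Cr²⁺(aq)] = 0.0049 M.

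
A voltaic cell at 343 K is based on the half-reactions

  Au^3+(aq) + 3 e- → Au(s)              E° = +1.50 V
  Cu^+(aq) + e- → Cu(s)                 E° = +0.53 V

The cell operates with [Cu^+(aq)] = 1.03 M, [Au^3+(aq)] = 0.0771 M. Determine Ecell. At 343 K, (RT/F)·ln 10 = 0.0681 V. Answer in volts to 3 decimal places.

+0.944 V

The Au³⁺/Au couple has the more positive E°, so it is the cathode; Cu⁺/Cu is the anode.
The standard potential is +1.50 − (+0.53) = +0.97 V and the balanced reaction transfers n = 3 electrons.
The balanced reaction is Au^3+(aq) + 3 Cu(s) → Au(s) + 3 Cu^+(aq), so Q = [Cu^+(aq)]^3 / [Au^3+(aq)] = 14.2 and log Q = 1.151.
By the Nernst equation, E = +0.97 − (0.0681/3)·(1.151) = +0.944 V.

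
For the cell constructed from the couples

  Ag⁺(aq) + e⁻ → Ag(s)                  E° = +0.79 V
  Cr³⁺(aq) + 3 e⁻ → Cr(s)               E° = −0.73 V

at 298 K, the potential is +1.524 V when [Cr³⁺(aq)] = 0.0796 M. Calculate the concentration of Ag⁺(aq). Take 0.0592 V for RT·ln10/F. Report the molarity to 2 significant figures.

0.50 M

Ag⁺/Ag is the cathode (higher E°); E°cell = +0.79 − (−0.73) = +1.52 V with n = 3.
Since E = E° − (0.0592/n)·log Q, log Q = n(E° − E)/0.0592 = −0.203.
The balanced reaction is 3 Ag⁺(aq) + Cr(s) → 3 Ag(s) + Cr³⁺(aq), so Q = [Cr³⁺(aq)] / [Ag⁺(aq)]^3.
Isolating [Ag⁺(aq)] in Q = 10^{−0.203} yields log [Ag⁺(aq)] = −0.299, i.e. 0.50 M.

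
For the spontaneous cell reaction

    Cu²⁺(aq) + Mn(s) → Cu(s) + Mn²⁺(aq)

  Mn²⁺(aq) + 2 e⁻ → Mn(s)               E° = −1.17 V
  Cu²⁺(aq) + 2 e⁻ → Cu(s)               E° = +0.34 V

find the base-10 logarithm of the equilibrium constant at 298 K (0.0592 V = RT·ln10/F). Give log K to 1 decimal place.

The Cu²⁺/Cu couple is reduced (cathode); E°cell = +0.34 − (−1.17) = +1.51 V with n = 2.
At equilibrium E = 0, so log K = nE°cell / 0.0592 = (2)(+1.51) / 0.0592 = 51.0.

log K = 51.0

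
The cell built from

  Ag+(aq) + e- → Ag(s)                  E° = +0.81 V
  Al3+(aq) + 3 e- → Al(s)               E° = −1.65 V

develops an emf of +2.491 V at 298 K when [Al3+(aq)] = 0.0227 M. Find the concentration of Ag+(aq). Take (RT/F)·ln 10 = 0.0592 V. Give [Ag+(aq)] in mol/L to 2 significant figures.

With Ag⁺/Ag at the cathode and Al³⁺/Al at the anode, E°cell = +0.81 − (−1.65) = +2.46 V (n = 3).
Since E = E° − (0.0592/n)·log Q, log Q = n(E° − E)/0.0592 = −1.571.
The balanced reaction is 3 Ag+(aq) + Al(s) → 3 Ag(s) + Al3+(aq), so Q = [Al3+(aq)] / [Ag+(aq)]^3.
Substituting the known concentrations and solving, log [Ag+(aq)] = −0.024 and [Ag+(aq)] = 0.95 M.

0.95 M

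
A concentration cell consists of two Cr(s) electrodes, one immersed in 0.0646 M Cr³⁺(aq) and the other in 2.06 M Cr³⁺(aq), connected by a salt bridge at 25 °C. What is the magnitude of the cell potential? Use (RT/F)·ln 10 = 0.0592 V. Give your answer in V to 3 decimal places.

For a concentration cell E°cell = 0, since both electrodes use the same couple.
The compartment with the higher Cr³⁺(aq) concentration (2.06 M) acts as the cathode; ions are reduced there and produced at the dilute (0.0646 M) anode.
With n = 3, Ecell = −(0.0592/3)·log([dilute]/[conc]) = −(0.0592/3)·log(0.0646/2.06) = +0.030 V.

0.030 V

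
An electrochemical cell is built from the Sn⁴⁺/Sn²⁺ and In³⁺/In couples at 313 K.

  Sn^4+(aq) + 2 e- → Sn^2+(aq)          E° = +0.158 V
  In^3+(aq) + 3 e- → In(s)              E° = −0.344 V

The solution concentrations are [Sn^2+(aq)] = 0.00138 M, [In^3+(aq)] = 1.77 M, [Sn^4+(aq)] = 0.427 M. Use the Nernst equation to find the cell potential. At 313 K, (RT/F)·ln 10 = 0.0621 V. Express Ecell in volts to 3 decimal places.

The Sn⁴⁺/Sn²⁺ couple has the more positive E°, so it is the cathode; In³⁺/In is the anode.
E°cell = +0.158 − (−0.344) = +0.502 V, with n = 6 electrons transferred.
Balancing gives 3 Sn^4+(aq) + 2 In(s) → 3 Sn^2+(aq) + 2 In^3+(aq); hence Q = ([Sn^2+(aq)]^3·[In^3+(aq)]^2) / [Sn^4+(aq)]^3 = 1.06×10^−7 (log Q = −6.976).
E = E° − (0.0621/n)·log Q = +0.502 − (0.0621/6)(−6.976) = +0.574 V.

+0.574 V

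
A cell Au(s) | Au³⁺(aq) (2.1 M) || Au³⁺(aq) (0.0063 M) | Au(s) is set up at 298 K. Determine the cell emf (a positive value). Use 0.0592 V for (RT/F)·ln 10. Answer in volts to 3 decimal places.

For a concentration cell E°cell = 0, since both electrodes use the same couple.
The compartment with the higher Au³⁺(aq) concentration (2.1 M) acts as the cathode; ions are reduced there and produced at the dilute (0.0063 M) anode.
With n = 3, Ecell = −(0.0592/3)·log([dilute]/[conc]) = −(0.0592/3)·log(0.0063/2.1) = +0.050 V.

0.050 V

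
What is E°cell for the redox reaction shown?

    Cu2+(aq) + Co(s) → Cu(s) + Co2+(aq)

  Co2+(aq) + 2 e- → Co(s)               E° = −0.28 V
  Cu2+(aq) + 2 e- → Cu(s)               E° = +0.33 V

Cu2+(aq) gains electrons, so the Cu²⁺/Cu couple is the cathode; the Co²⁺/Co couple is the anode.
E°cell = E°(cathode) − E°(anode) = +0.33 − (−0.28) = +0.61 V.

+0.61 V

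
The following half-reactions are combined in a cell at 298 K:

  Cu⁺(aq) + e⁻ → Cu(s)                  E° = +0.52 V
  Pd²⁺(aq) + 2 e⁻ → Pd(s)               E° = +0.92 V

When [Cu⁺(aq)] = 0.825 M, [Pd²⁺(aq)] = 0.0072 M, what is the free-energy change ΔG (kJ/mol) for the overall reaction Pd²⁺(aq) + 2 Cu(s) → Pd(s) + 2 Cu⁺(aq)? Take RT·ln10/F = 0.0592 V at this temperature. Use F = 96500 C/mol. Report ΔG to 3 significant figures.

−65.9 kJ/mol

E°cell = +0.92 − (+0.52) = +0.40 V; the balanced reaction transfers n = 2 electrons.
The reaction quotient is [Cu⁺(aq)]^2 / [Pd²⁺(aq)] = 94.5; by Nernst, E = +0.40 − (0.0592/2)(1.976) = +0.3415 V.
ΔG = −nFE = −(2)(96500)(+0.3415) J/mol = −65.9 kJ/mol.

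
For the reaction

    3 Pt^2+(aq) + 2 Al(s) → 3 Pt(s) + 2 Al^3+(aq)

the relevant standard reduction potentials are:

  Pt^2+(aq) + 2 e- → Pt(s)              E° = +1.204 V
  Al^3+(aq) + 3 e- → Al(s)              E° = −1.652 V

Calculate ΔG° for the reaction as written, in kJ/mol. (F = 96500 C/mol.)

In the reaction as written Pt^2+(aq) is reduced, so the Pt²⁺/Pt couple is the cathode and Al³⁺/Al is the anode.
E°cell = +1.204 − (−1.652) = +2.856 V; balancing electrons gives n = 6.
ΔG° = −nFE°cell = −(6)(96500)(+2.856) J/mol = −1654 kJ/mol.

−1654 kJ/mol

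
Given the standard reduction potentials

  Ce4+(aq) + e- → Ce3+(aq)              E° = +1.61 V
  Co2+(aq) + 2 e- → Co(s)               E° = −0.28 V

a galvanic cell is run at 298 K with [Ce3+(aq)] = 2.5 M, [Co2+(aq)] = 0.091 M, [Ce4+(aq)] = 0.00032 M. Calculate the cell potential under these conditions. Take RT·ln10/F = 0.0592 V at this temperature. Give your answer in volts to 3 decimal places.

Ce⁴⁺/Ce³⁺ is reduced (cathode, E° = +1.61 V) and Co²⁺/Co is oxidized (anode).
E°cell = E°cat − E°an = +1.61 − (−0.28) = +1.89 V; n = 2.
Balancing gives 2 Ce4+(aq) + Co(s) → 2 Ce3+(aq) + Co2+(aq); hence Q = ([Ce3+(aq)]^2·[Co2+(aq)]) / [Ce4+(aq)]^2 = 5.55×10^6 (log Q = 6.745).
E = E° − (0.0592/n)·log Q = +1.89 − (0.0592/2)(6.745) = +1.690 V.

+1.690 V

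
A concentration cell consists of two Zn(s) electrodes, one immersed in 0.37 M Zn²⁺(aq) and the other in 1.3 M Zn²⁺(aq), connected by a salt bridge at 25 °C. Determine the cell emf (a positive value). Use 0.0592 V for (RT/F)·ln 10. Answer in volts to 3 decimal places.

For a concentration cell E°cell = 0, since both electrodes use the same couple.
The compartment with the higher Zn²⁺(aq) concentration (1.3 M) acts as the cathode; ions are reduced there and produced at the dilute (0.37 M) anode.
With n = 2, Ecell = −(0.0592/2)·log([dilute]/[conc]) = −(0.0592/2)·log(0.37/1.3) = +0.016 V.

0.016 V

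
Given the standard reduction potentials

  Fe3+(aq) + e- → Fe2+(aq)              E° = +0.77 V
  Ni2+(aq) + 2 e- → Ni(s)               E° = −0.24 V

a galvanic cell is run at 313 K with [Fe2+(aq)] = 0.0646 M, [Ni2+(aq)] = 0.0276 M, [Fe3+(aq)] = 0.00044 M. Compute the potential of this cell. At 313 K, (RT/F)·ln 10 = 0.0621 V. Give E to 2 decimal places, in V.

The Fe³⁺/Fe²⁺ couple has the more positive E°, so it is the cathode; Ni²⁺/Ni is the anode.
E°cell = E°cat − E°an = +0.77 − (−0.24) = +1.01 V; n = 2.
The balanced reaction is 2 Fe3+(aq) + Ni(s) → 2 Fe2+(aq) + Ni2+(aq), so Q = ([Fe2+(aq)]^2·[Ni2+(aq)]) / [Fe3+(aq)]^2 = 595 and log Q = 2.774.
By the Nernst equation, E = +1.01 − (0.0621/2)·(2.774) = +0.92 V.

+0.92 V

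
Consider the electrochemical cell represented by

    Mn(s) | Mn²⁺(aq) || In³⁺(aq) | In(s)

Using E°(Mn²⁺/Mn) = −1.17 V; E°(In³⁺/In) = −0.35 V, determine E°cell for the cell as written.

+0.82 V

By convention the left-hand electrode in cell notation is the anode (oxidation) and the right-hand electrode is the cathode (reduction).
E°cell = E°(right) − E°(left) = −0.35 − (−1.17) = +0.82 V.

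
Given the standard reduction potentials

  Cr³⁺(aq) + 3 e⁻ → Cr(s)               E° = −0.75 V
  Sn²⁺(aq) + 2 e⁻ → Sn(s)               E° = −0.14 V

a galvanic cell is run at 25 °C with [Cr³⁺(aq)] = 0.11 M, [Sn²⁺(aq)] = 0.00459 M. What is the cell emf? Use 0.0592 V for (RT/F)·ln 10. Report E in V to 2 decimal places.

The Sn²⁺/Sn couple has the more positive E°, so it is the cathode; Cr³⁺/Cr is the anode.
E°cell = E°cat − E°an = −0.14 − (−0.75) = +0.61 V; n = 6.
The balanced reaction is 3 Sn²⁺(aq) + 2 Cr(s) → 3 Sn(s) + 2 Cr³⁺(aq), so Q = [Cr³⁺(aq)]^2 / [Sn²⁺(aq)]^3 = 1.25×10^5 and log Q = 5.097.
E = E° − (0.0592/n)·log Q = +0.61 − (0.0592/6)(5.097) = +0.56 V.

+0.56 V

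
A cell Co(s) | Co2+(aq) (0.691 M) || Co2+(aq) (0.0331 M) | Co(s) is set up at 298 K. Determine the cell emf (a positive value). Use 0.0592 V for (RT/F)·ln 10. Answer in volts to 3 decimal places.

0.039 V

For a concentration cell E°cell = 0, since both electrodes use the same couple.
The compartment with the higher Co2+(aq) concentration (0.691 M) acts as the cathode; ions are reduced there and produced at the dilute (0.0331 M) anode.
With n = 2, Ecell = −(0.0592/2)·log([dilute]/[conc]) = −(0.0592/2)·log(0.0331/0.691) = +0.039 V.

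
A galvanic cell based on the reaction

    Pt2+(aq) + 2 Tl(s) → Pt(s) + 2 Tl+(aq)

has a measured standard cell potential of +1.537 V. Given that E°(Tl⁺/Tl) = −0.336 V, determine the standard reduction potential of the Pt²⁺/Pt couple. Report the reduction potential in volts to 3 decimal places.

In the reaction as written the Pt²⁺/Pt couple is reduced (cathode) and Tl⁺/Tl is oxidized (anode), so E°cell = E°(Pt²⁺/Pt) − E°(Tl⁺/Tl).
E°(Pt²⁺/Pt) = E°cell + E°(anode) = +1.537 + (−0.336) = +1.201 V.

+1.201 V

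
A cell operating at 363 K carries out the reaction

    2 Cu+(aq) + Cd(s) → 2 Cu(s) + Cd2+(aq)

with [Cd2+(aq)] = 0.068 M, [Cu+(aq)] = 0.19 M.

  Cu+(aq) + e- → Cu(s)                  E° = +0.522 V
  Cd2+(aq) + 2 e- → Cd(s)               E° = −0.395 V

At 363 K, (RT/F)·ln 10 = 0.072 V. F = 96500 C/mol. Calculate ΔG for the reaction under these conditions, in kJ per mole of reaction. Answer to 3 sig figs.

E°cell = +0.522 − (−0.395) = +0.917 V; the balanced reaction transfers n = 2 electrons.
The reaction quotient is [Cd2+(aq)] / [Cu+(aq)]^2 = 1.88; by Nernst, E = +0.917 − (0.072/2)(0.275) = +0.9071 V.
ΔG = −nFE = −(2)(96500)(+0.9071) J/mol = −175 kJ/mol.

−175 kJ/mol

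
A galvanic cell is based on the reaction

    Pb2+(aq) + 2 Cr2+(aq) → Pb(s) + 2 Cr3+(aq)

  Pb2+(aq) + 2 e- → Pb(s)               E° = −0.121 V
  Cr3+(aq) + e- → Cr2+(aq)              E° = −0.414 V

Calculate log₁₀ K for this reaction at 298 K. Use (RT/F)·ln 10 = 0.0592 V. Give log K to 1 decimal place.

log K = 9.9

The Pb²⁺/Pb couple is reduced (cathode); E°cell = −0.121 − (−0.414) = +0.293 V with n = 2.
At equilibrium E = 0, so log K = nE°cell / 0.0592 = (2)(+0.293) / 0.0592 = 9.9.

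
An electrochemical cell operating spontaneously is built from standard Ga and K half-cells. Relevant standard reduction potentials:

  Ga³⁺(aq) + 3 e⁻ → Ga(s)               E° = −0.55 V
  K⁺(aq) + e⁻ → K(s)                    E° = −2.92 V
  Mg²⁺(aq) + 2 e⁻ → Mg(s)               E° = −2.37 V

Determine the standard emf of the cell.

+2.37 V

Of the two couples in this cell, the one with the more positive reduction potential is reduced at the cathode: here that is Ga³⁺/Ga (−0.55 V); K⁺/K (−2.92 V) is the anode.
E°cell = E°(cathode) − E°(anode) = −0.55 − (−2.92) = +2.37 V.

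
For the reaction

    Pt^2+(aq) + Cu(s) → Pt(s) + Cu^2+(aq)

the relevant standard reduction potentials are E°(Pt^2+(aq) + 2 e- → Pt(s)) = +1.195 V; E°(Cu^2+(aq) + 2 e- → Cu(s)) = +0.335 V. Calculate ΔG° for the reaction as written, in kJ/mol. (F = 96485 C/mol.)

In the reaction as written Pt^2+(aq) is reduced, so the Pt²⁺/Pt couple is the cathode and Cu²⁺/Cu is the anode.
E°cell = +1.195 − (+0.335) = +0.860 V; balancing electrons gives n = 2.
ΔG° = −nFE°cell = −(2)(96485)(+0.860) J/mol = −166 kJ/mol.

−166 kJ/mol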